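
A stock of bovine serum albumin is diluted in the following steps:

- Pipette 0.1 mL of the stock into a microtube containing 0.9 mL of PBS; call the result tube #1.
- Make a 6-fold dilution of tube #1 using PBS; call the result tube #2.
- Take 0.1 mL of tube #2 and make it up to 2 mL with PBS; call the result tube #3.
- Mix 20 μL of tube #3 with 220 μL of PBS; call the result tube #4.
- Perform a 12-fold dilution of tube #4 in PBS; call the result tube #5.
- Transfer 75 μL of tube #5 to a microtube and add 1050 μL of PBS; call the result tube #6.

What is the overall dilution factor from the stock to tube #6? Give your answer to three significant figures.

2.59 × 10^6

Step 1: 0.1 mL + 0.9 mL = 1 mL total → factor 1/0.1 = 10
Step 2: 6-fold → factor 6
Step 3: 0.1 mL brought to 2 mL → factor 2/0.1 = 20
Step 4: 20 μL + 220 μL = 240 μL total → factor 240/20 = 12
Step 5: 12-fold → factor 12
Step 6: 75 μL + 1050 μL = 1125 μL total → factor 1125/75 = 15
Overall dilution factor = 10 × 6 × 20 × 12 × 12 × 15 = 2.592 × 10^6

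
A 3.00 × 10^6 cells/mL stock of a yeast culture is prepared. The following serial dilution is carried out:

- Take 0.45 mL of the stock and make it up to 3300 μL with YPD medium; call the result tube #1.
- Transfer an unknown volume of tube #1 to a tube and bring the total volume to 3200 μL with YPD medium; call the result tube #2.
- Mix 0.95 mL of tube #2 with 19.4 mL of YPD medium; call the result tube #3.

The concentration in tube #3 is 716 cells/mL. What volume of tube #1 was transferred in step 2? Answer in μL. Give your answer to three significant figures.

120 μL

Step 1: 0.45 mL brought to 3300 μL → factor 3.3/0.45 = 7.3333
Step 2: v brought to 3200 μL → factor = 3200 μL/v
Step 3: 0.95 mL + 19.4 mL = 20.35 mL total → factor 20.35/0.95 = 21.421
Product of known-step factors = 157.09
Overall factor = 3.00 × 10^6 cells/mL / (716 cells/mL) = 4189.9
Step-2 factor = 4189.9 / 157.09 = 26.673
v = 3200 μL / 26.673 = 120 μL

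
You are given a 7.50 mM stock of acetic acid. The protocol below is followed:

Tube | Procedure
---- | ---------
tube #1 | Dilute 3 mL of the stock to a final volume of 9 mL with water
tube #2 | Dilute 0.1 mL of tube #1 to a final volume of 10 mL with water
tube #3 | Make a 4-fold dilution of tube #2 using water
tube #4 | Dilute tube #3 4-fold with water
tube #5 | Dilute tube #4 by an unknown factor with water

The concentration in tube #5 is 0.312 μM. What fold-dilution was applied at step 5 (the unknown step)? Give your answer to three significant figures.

Step 1: 3 mL brought to 9 mL → factor 9/3 = 3
Step 2: 0.1 mL brought to 10 mL → factor 10/0.1 = 100
Step 3: 4-fold → factor 4
Step 4: 4-fold → factor 4
Step 5: unknown factor x
Product of known-step factors = 4800
Overall factor = 7.50 mM / (0.312 μM) = 24038
x = 24038 / 4800 = 5.01

5.01-fold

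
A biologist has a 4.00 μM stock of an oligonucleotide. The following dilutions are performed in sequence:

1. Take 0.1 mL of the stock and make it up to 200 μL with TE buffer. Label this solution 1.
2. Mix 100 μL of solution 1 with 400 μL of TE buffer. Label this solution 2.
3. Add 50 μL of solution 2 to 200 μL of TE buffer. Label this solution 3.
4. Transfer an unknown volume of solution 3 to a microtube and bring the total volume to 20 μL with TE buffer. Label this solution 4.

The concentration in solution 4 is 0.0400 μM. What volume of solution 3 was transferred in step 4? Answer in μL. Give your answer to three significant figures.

10.0 μL

Step 1: 0.1 mL brought to 200 μL → factor 0.2/0.1 = 2
Step 2: 100 μL + 400 μL = 500 μL total → factor 500/100 = 5
Step 3: 50 μL + 200 μL = 250 μL total → factor 250/50 = 5
Step 4: v brought to 20 μL → factor = 20 μL/v
Product of known-step factors = 50
Overall factor = 4.00 μM / (0.0400 μM) = 100
Step-4 factor = 100 / 50 = 2
v = 20 μL / 2 = 10.0 μL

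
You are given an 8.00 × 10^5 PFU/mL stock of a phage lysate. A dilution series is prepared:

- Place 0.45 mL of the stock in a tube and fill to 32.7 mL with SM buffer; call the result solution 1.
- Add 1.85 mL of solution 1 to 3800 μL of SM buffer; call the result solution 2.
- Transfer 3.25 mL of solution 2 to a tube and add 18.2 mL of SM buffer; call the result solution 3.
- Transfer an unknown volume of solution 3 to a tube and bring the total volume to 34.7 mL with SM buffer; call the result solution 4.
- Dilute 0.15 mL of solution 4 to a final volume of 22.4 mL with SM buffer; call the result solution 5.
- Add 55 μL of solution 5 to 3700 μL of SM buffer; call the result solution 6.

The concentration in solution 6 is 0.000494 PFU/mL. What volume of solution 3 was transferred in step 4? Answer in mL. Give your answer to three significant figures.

Step 1: 0.45 mL brought to 32.7 mL → factor 32.7/0.45 = 72.667
Step 2: 1.85 mL + 3800 μL = 5.65 mL total → factor 5.65/1.85 = 3.0541
Step 3: 3.25 mL + 18.2 mL = 21.45 mL total → factor 21.45/3.25 = 6.6
Step 4: v brought to 34.7 mL → factor = 34.7 mL/v
Step 5: 0.15 mL brought to 22.4 mL → factor 22.4/0.15 = 149.33
Step 6: 55 μL + 3700 μL = 3755 μL total → factor 3755/55 = 68.273
Product of known-step factors = 1.4933 × 10^7
Overall factor = 8.00 × 10^5 PFU/mL / (0.000494 PFU/mL) = 1.6194 × 10^9
Step-4 factor = 1.6194 × 10^9 / 1.4933 × 10^7 = 108.44
v = 34.7 mL / 108.44 = 0.320 mL

0.320 mL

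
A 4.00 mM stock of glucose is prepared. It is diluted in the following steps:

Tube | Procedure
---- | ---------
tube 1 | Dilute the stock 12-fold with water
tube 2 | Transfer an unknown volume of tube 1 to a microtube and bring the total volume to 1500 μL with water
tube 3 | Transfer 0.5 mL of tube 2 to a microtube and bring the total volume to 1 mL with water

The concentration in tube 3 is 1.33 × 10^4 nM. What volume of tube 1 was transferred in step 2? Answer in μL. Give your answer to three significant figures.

120 μL

Step 1: 12-fold → factor 12
Step 2: v brought to 1500 μL → factor = 1500 μL/v
Step 3: 0.5 mL brought to 1 mL → factor 1/0.5 = 2
Product of known-step factors = 24
Overall factor = 4.00 mM / (1.33 × 10^4 nM) = 300.75
Step-2 factor = 300.75 / 24 = 12.531
v = 1500 μL / 12.531 = 120 μL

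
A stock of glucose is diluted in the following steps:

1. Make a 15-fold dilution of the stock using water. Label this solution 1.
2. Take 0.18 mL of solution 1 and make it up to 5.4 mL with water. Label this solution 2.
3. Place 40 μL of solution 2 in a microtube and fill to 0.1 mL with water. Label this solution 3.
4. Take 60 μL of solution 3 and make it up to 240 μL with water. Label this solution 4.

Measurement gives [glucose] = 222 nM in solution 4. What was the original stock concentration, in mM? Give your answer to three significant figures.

0.999 mM

Step 1: 15-fold → factor 15
Step 2: 0.18 mL brought to 5.4 mL → factor 5.4/0.18 = 30
Step 3: 40 μL brought to 0.1 mL → factor 100/40 = 2.5
Step 4: 60 μL brought to 240 μL → factor 240/60 = 4
Overall dilution factor = 15 × 30 × 2.5 × 4 = 4500
Stock = 222 nM × 4500 = 9.990 × 10^5 nM = 0.999 mM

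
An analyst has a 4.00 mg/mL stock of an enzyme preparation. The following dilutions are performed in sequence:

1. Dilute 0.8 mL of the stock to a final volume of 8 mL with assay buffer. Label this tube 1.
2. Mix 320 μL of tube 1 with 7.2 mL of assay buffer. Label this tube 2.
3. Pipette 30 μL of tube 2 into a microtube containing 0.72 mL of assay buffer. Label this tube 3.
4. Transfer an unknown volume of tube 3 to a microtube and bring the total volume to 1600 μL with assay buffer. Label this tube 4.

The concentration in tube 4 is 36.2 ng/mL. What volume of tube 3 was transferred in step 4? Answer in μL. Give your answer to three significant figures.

Step 1: 0.8 mL brought to 8 mL → factor 8/0.8 = 10
Step 2: 320 μL + 7.2 mL = 7520 μL total → factor 7520/320 = 23.5
Step 3: 30 μL + 0.72 mL = 750 μL total → factor 750/30 = 25
Step 4: v brought to 1600 μL → factor = 1600 μL/v
Product of known-step factors = 5875
Overall factor = 4.00 mg/mL / (36.2 ng/mL) = 1.105 × 10^5
Step-4 factor = 1.105 × 10^5 / 5875 = 18.808
v = 1600 μL / 18.808 = 85.1 μL

85.1 μL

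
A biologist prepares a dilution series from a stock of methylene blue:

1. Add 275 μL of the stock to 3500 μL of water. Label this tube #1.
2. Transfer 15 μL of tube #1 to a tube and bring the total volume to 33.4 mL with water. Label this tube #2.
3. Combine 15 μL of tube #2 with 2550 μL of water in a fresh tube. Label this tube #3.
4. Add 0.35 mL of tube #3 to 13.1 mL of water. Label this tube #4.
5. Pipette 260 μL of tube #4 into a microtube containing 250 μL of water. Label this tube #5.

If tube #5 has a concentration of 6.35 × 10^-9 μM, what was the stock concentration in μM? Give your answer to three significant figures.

Step 1: 275 μL + 3500 μL = 3775 μL total → factor 3775/275 = 13.727
Step 2: 15 μL brought to 33.4 mL → factor 33400/15 = 2226.7
Step 3: 15 μL + 2550 μL = 2565 μL total → factor 2565/15 = 171
Step 4: 0.35 mL + 13.1 mL = 13.45 mL total → factor 13.45/0.35 = 38.429
Step 5: 260 μL + 250 μL = 510 μL total → factor 510/260 = 1.9615
Overall dilution factor = 13.727 × 2226.7 × 171 × 38.429 × 1.9615 = 3.9399 × 10^8
Stock = 6.35 × 10^-9 μM × 3.9399 × 10^8 = 2.50 μM

2.50 μM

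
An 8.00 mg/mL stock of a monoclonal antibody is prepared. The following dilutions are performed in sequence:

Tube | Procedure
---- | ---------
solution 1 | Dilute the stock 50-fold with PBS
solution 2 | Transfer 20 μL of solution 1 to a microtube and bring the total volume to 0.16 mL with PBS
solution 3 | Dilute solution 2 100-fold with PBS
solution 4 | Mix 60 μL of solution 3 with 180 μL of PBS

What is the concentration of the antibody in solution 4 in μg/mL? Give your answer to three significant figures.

0.0500 μg/mL

Step 1: 50-fold → factor 50
Step 2: 20 μL brought to 0.16 mL → factor 160/20 = 8
Step 3: 100-fold → factor 100
Step 4: 60 μL + 180 μL = 240 μL total → factor 240/60 = 4
Overall dilution factor = 50 × 8 × 100 × 4 = 1.6 × 10^5
Final = 8.00 mg/mL / 1.6 × 10^5 = 5.000 × 10^-5 mg/mL = 0.0500 μg/mL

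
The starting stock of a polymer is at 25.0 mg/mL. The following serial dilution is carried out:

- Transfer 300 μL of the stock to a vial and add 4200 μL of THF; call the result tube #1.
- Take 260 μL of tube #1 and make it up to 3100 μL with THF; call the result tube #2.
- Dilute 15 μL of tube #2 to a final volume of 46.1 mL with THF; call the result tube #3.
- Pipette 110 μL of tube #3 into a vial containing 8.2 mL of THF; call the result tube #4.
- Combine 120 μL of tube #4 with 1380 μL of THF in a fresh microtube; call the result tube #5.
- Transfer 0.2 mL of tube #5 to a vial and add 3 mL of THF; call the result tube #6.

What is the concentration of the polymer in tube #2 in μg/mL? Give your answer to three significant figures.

Step 1: 300 μL + 4200 μL = 4500 μL total → factor 4500/300 = 15
Step 2: 260 μL brought to 3100 μL → factor 3100/260 = 11.923
Dilution factor through tube #2 = 15 × 11.923 = 178.85
[tube #2] = 25.0 mg/mL / 178.85 = 0.1398 mg/mL = 140 μg/mL

140 μg/mL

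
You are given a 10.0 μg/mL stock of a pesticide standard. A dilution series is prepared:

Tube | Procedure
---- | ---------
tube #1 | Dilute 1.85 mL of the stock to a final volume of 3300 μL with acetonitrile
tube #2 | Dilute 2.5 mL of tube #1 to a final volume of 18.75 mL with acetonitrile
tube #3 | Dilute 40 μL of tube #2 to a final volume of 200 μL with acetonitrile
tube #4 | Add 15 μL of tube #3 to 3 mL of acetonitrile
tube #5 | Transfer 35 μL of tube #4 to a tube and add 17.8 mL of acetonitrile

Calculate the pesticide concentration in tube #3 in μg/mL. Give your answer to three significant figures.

Step 1: 1.85 mL brought to 3300 μL → factor 3.3/1.85 = 1.7838
Step 2: 2.5 mL brought to 18.75 mL → factor 18.75/2.5 = 7.5
Step 3: 40 μL brought to 200 μL → factor 200/40 = 5
Dilution factor through tube #3 = 1.7838 × 7.5 × 5 = 66.892
[tube #3] = 10.0 μg/mL / 66.892 = 0.149 μg/mL

0.149 μg/mL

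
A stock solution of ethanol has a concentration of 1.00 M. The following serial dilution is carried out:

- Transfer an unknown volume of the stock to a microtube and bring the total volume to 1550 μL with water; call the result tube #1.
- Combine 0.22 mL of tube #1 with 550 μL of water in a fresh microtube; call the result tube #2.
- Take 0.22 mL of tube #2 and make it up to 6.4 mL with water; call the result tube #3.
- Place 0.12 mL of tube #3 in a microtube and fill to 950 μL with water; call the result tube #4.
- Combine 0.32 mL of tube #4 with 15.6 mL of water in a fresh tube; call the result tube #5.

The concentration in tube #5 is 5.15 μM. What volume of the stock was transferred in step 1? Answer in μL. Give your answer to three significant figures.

Step 1: v brought to 1550 μL → factor = 1550 μL/v
Step 2: 0.22 mL + 550 μL = 0.77 mL total → factor 0.77/0.22 = 3.5
Step 3: 0.22 mL brought to 6.4 mL → factor 6.4/0.22 = 29.091
Step 4: 0.12 mL brought to 950 μL → factor 0.95/0.12 = 7.9167
Step 5: 0.32 mL + 15.6 mL = 15.92 mL total → factor 15.92/0.32 = 49.75
Product of known-step factors = 40102
Overall factor = 1.00 M / (5.15 μM) = 1.9417 × 10^5
Step-1 factor = 1.9417 × 10^5 / 40102 = 4.8421
v = 1550 μL / 4.8421 = 320 μL

320 μL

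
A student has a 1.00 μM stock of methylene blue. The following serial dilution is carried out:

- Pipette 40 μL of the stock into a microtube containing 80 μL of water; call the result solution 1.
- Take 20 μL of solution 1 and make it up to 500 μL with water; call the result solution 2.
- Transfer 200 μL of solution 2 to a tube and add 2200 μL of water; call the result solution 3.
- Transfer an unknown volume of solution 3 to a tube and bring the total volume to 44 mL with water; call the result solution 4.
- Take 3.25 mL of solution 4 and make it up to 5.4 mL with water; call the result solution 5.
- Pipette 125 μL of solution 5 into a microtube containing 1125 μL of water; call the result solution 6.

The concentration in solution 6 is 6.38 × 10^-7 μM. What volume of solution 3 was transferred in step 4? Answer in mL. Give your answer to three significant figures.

0.420 mL

Step 1: 40 μL + 80 μL = 120 μL total → factor 120/40 = 3
Step 2: 20 μL brought to 500 μL → factor 500/20 = 25
Step 3: 200 μL + 2200 μL = 2400 μL total → factor 2400/200 = 12
Step 4: v brought to 44 mL → factor = 44 mL/v
Step 5: 3.25 mL brought to 5.4 mL → factor 5.4/3.25 = 1.6615
Step 6: 125 μL + 1125 μL = 1250 μL total → factor 1250/125 = 10
Product of known-step factors = 14954
Overall factor = 1.00 μM / (6.38 × 10^-7 μM) = 1.5674 × 10^6
Step-4 factor = 1.5674 × 10^6 / 14954 = 104.82
v = 44 mL / 104.82 = 0.420 mL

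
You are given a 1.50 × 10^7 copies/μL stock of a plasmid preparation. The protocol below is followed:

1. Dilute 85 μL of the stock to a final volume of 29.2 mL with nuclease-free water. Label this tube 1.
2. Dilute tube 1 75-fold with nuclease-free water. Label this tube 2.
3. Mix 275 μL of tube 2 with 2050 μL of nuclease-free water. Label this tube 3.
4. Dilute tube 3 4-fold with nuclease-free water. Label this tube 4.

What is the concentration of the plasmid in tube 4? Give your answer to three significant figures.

Step 1: 85 μL brought to 29.2 mL → factor 29200/85 = 343.53
Step 2: 75-fold → factor 75
Step 3: 275 μL + 2050 μL = 2325 μL total → factor 2325/275 = 8.4545
Step 4: 4-fold → factor 4
Overall dilution factor = 343.53 × 75 × 8.4545 × 4 = 8.7132 × 10^5
Final = 1.50 × 10^7 copies/μL / 8.7132 × 10^5 = 17.2 copies/μL

17.2 copies/μL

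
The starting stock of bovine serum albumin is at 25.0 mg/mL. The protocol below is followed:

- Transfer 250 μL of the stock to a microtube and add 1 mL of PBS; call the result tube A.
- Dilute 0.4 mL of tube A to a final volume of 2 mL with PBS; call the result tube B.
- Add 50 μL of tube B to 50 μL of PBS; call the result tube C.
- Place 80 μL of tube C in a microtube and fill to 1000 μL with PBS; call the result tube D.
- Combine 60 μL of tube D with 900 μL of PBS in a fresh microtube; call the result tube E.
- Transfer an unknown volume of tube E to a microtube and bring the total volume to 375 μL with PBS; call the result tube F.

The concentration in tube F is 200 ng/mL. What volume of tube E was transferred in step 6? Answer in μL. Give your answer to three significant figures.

Step 1: 250 μL + 1 mL = 1250 μL total → factor 1250/250 = 5
Step 2: 0.4 mL brought to 2 mL → factor 2/0.4 = 5
Step 3: 50 μL + 50 μL = 100 μL total → factor 100/50 = 2
Step 4: 80 μL brought to 1000 μL → factor 1000/80 = 12.5
Step 5: 60 μL + 900 μL = 960 μL total → factor 960/60 = 16
Step 6: v brought to 375 μL → factor = 375 μL/v
Product of known-step factors = 10000
Overall factor = 25.0 mg/mL / (200 ng/mL) = 1.25 × 10^5
Step-6 factor = 1.25 × 10^5 / 10000 = 12.5
v = 375 μL / 12.5 = 30.0 μL

30.0 μL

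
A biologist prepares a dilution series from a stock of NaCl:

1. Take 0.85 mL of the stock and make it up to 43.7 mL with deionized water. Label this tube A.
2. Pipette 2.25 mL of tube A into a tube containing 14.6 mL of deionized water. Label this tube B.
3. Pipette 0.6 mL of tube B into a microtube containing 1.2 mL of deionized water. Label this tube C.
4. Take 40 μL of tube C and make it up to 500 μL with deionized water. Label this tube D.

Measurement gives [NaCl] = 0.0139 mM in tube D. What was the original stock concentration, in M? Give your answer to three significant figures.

Step 1: 0.85 mL brought to 43.7 mL → factor 43.7/0.85 = 51.412
Step 2: 2.25 mL + 14.6 mL = 16.85 mL total → factor 16.85/2.25 = 7.4889
Step 3: 0.6 mL + 1.2 mL = 1.8 mL total → factor 1.8/0.6 = 3
Step 4: 40 μL brought to 500 μL → factor 500/40 = 12.5
Overall dilution factor = 51.412 × 7.4889 × 3 × 12.5 = 14438
Stock = 0.0139 mM × 14438 = 200.7 mM = 0.201 M

0.201 M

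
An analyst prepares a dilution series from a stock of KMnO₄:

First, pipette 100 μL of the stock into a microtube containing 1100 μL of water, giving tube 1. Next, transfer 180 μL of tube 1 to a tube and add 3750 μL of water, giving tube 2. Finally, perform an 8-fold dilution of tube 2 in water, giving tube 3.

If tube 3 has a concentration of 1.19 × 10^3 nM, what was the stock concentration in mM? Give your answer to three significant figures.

2.49 mM

Step 1: 100 μL + 1100 μL = 1200 μL total → factor 1200/100 = 12
Step 2: 180 μL + 3750 μL = 3930 μL total → factor 3930/180 = 21.833
Step 3: 8-fold → factor 8
Overall dilution factor = 12 × 21.833 × 8 = 2096
Stock = 1.19 × 10^3 nM × 2096 = 2.494 × 10^6 nM = 2.49 mM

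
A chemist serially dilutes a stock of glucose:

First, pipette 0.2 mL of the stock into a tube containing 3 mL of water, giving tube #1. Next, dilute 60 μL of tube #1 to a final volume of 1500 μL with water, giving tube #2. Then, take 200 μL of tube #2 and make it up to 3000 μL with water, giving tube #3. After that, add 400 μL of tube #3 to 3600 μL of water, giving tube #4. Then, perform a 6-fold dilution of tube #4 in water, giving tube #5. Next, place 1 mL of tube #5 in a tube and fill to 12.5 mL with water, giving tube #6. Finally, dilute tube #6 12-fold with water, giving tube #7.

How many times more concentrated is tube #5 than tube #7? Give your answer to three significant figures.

150

Step 1: 0.2 mL + 3 mL = 3.2 mL total → factor 3.2/0.2 = 16
Step 2: 60 μL brought to 1500 μL → factor 1500/60 = 25
Step 3: 200 μL brought to 3000 μL → factor 3000/200 = 15
Step 4: 400 μL + 3600 μL = 4000 μL total → factor 4000/400 = 10
Step 5: 6-fold → factor 6
Step 6: 1 mL brought to 12.5 mL → factor 12.5/1 = 12.5
Step 7: 12-fold → factor 12
Dilution factor to tube #5 = 3.6 × 10^5; to tube #7 = 5.4 × 10^7
[tube #5]/[tube #7] = (factor to tube #7)/(factor to tube #5) = 5.4 × 10^7/3.6 × 10^5 = 150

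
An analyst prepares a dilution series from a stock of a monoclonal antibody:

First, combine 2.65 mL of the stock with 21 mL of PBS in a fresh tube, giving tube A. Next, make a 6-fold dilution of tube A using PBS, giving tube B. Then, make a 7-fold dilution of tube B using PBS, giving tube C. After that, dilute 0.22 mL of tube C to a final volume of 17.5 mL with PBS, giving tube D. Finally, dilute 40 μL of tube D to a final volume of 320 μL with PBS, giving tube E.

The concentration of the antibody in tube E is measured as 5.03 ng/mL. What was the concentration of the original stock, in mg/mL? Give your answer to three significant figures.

1.20 mg/mL

Step 1: 2.65 mL + 21 mL = 23.65 mL total → factor 23.65/2.65 = 8.9245
Step 2: 6-fold → factor 6
Step 3: 7-fold → factor 7
Step 4: 0.22 mL brought to 17.5 mL → factor 17.5/0.22 = 79.545
Step 5: 40 μL brought to 320 μL → factor 320/40 = 8
Overall dilution factor = 8.9245 × 6 × 7 × 79.545 × 8 = 2.3853 × 10^5
Stock = 5.03 ng/mL × 2.3853 × 10^5 = 1.200 × 10^6 ng/mL = 1.20 mg/mL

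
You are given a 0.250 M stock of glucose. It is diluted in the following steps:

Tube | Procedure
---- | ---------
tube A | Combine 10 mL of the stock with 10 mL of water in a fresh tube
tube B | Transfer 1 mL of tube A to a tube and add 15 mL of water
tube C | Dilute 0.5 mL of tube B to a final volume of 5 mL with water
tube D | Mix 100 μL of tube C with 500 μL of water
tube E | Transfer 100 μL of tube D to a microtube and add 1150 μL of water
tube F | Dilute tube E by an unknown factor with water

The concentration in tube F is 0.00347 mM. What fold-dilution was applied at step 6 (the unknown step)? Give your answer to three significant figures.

3.00-fold

Step 1: 10 mL + 10 mL = 20 mL total → factor 20/10 = 2
Step 2: 1 mL + 15 mL = 16 mL total → factor 16/1 = 16
Step 3: 0.5 mL brought to 5 mL → factor 5/0.5 = 10
Step 4: 100 μL + 500 μL = 600 μL total → factor 600/100 = 6
Step 5: 100 μL + 1150 μL = 1250 μL total → factor 1250/100 = 12.5
Step 6: unknown factor x
Product of known-step factors = 24000
Overall factor = 0.250 M / (0.00347 mM) = 72046
x = 72046 / 24000 = 3.00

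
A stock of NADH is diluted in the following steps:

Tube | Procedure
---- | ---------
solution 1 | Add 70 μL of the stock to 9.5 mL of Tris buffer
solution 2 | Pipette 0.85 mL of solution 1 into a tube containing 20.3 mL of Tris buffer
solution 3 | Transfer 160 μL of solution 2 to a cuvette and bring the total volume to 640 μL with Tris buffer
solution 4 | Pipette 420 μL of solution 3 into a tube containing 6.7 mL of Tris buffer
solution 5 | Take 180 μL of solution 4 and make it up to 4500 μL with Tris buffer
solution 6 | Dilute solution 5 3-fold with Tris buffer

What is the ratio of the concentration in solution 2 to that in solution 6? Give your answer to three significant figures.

Step 1: 70 μL + 9.5 mL = 9570 μL total → factor 9570/70 = 136.71
Step 2: 0.85 mL + 20.3 mL = 21.15 mL total → factor 21.15/0.85 = 24.882
Step 3: 160 μL brought to 640 μL → factor 640/160 = 4
Step 4: 420 μL + 6.7 mL = 7120 μL total → factor 7120/420 = 16.952
Step 5: 180 μL brought to 4500 μL → factor 4500/180 = 25
Step 6: 3-fold → factor 3
Dilution factor to solution 2 = 3401.8; to solution 6 = 1.73 × 10^7
[solution 2]/[solution 6] = (factor to solution 6)/(factor to solution 2) = 1.73 × 10^7/3401.8 = 5.09 × 10^3

5.09 × 10^3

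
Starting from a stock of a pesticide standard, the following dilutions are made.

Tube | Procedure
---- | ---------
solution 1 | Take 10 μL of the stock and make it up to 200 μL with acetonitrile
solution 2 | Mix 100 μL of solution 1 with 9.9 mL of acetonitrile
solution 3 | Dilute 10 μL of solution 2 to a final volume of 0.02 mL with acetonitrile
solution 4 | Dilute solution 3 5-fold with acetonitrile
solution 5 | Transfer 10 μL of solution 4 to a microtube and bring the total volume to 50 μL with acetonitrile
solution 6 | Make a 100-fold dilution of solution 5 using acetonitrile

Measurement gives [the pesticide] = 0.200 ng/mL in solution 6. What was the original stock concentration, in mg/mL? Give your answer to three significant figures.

Step 1: 10 μL brought to 200 μL → factor 200/10 = 20
Step 2: 100 μL + 9.9 mL = 10000 μL total → factor 10000/100 = 100
Step 3: 10 μL brought to 0.02 mL → factor 20/10 = 2
Step 4: 5-fold → factor 5
Step 5: 10 μL brought to 50 μL → factor 50/10 = 5
Step 6: 100-fold → factor 100
Overall dilution factor = 20 × 100 × 2 × 5 × 5 × 100 = 1 × 10^7
Stock = 0.200 ng/mL × 1 × 10^7 = 2.000 × 10^6 ng/mL = 2.00 mg/mL

2.00 mg/mL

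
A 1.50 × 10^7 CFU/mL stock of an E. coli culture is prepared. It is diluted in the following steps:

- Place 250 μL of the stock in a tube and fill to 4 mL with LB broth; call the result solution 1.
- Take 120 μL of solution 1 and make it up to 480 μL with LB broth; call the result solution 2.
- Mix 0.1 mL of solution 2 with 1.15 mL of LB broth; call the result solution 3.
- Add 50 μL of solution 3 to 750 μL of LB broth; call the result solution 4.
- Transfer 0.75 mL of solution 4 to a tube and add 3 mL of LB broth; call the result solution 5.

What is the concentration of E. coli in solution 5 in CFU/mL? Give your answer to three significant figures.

Step 1: 250 μL brought to 4 mL → factor 4000/250 = 16
Step 2: 120 μL brought to 480 μL → factor 480/120 = 4
Step 3: 0.1 mL + 1.15 mL = 1.25 mL total → factor 1.25/0.1 = 12.5
Step 4: 50 μL + 750 μL = 800 μL total → factor 800/50 = 16
Step 5: 0.75 mL + 3 mL = 3.75 mL total → factor 3.75/0.75 = 5
Overall dilution factor = 16 × 4 × 12.5 × 16 × 5 = 64000
Final = 1.50 × 10^7 CFU/mL / 64000 = 234 CFU/mL

234 CFU/mL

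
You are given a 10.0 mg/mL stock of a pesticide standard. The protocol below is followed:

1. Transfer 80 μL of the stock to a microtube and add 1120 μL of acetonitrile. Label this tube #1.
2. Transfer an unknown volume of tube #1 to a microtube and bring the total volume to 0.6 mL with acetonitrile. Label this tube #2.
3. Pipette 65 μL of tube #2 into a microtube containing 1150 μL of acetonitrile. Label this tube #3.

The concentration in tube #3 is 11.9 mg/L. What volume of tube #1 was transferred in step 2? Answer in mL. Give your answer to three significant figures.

0.200 mL

Step 1: 80 μL + 1120 μL = 1200 μL total → factor 1200/80 = 15
Step 2: v brought to 0.6 mL → factor = 0.6 mL/v
Step 3: 65 μL + 1150 μL = 1215 μL total → factor 1215/65 = 18.692
Product of known-step factors = 280.38
Overall factor = 10.0 mg/mL / (11.9 mg/L) = 840.34
Step-2 factor = 840.34 / 280.38 = 2.9971
v = 0.6 mL / 2.9971 = 0.200 mL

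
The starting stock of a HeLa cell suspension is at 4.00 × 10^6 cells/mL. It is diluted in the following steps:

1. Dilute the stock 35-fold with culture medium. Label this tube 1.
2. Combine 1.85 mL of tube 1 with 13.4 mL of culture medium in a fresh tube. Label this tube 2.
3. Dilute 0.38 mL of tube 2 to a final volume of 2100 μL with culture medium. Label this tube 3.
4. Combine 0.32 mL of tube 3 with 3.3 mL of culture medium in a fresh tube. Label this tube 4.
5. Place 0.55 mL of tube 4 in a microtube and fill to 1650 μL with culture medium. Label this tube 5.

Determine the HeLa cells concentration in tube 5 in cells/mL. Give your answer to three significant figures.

Step 1: 35-fold → factor 35
Step 2: 1.85 mL + 13.4 mL = 15.25 mL total → factor 15.25/1.85 = 8.2432
Step 3: 0.38 mL brought to 2100 μL → factor 2.1/0.38 = 5.5263
Step 4: 0.32 mL + 3.3 mL = 3.62 mL total → factor 3.62/0.32 = 11.312
Step 5: 0.55 mL brought to 1650 μL → factor 1.65/0.55 = 3
Overall dilution factor = 35 × 8.2432 × 5.5263 × 11.312 × 3 = 54111
Final = 4.00 × 10^6 cells/mL / 54111 = 73.9 cells/mL

73.9 cells/mL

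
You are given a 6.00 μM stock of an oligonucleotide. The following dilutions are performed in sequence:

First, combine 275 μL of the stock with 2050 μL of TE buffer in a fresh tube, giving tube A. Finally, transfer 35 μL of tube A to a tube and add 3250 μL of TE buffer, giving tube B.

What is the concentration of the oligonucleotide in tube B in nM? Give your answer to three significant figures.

Step 1: 275 μL + 2050 μL = 2325 μL total → factor 2325/275 = 8.4545
Step 2: 35 μL + 3250 μL = 3285 μL total → factor 3285/35 = 93.857
Overall dilution factor = 8.4545 × 93.857 = 793.52
Final = 6.00 μM / 793.52 = 0.007561 μM = 7.56 nM

7.56 nM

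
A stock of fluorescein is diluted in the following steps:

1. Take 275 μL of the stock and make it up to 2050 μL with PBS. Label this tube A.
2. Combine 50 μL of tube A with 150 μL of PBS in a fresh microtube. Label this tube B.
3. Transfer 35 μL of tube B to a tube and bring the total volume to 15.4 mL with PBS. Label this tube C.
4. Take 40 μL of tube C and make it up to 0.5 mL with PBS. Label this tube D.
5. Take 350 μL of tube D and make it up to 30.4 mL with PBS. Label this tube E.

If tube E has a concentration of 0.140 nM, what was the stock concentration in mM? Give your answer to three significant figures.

Step 1: 275 μL brought to 2050 μL → factor 2050/275 = 7.4545
Step 2: 50 μL + 150 μL = 200 μL total → factor 200/50 = 4
Step 3: 35 μL brought to 15.4 mL → factor 15400/35 = 440
Step 4: 40 μL brought to 0.5 mL → factor 500/40 = 12.5
Step 5: 350 μL brought to 30.4 mL → factor 30400/350 = 86.857
Overall dilution factor = 7.4545 × 4 × 440 × 12.5 × 86.857 = 1.4245 × 10^7
Stock = 0.140 nM × 1.4245 × 10^7 = 1.994 × 10^6 nM = 1.99 mM

1.99 mM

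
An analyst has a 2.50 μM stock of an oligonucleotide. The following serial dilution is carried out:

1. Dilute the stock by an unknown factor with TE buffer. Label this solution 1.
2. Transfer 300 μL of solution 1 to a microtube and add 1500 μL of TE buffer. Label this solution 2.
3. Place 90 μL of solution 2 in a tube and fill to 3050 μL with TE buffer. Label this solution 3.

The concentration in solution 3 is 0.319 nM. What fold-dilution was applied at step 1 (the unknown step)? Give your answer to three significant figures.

Step 1: unknown factor x
Step 2: 300 μL + 1500 μL = 1800 μL total → factor 1800/300 = 6
Step 3: 90 μL brought to 3050 μL → factor 3050/90 = 33.889
Product of known-step factors = 203.33
Overall factor = 2.50 μM / (0.319 nM) = 7837
x = 7837 / 203.33 = 38.5

38.5-fold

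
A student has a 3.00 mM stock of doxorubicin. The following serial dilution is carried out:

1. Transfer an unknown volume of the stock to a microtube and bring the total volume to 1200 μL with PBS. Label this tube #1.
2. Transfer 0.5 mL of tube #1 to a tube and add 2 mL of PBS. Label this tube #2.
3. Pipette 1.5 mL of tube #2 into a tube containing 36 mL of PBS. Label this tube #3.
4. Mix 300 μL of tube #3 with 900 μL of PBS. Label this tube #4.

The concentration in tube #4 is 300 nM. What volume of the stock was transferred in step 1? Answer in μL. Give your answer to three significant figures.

60.0 μL

Step 1: v brought to 1200 μL → factor = 1200 μL/v
Step 2: 0.5 mL + 2 mL = 2.5 mL total → factor 2.5/0.5 = 5
Step 3: 1.5 mL + 36 mL = 37.5 mL total → factor 37.5/1.5 = 25
Step 4: 300 μL + 900 μL = 1200 μL total → factor 1200/300 = 4
Product of known-step factors = 500
Overall factor = 3.00 mM / (300 nM) = 10000
Step-1 factor = 10000 / 500 = 20
v = 1200 μL / 20 = 60.0 μL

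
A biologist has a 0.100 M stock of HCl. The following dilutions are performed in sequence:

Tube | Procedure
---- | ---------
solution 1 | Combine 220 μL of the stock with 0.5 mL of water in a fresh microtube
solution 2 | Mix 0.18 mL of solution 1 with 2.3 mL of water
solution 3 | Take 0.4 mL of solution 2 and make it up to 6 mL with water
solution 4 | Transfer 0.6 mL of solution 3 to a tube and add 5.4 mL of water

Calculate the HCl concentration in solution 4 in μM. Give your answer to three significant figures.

14.8 μM

Step 1: 220 μL + 0.5 mL = 720 μL total → factor 720/220 = 3.2727
Step 2: 0.18 mL + 2.3 mL = 2.48 mL total → factor 2.48/0.18 = 13.778
Step 3: 0.4 mL brought to 6 mL → factor 6/0.4 = 15
Step 4: 0.6 mL + 5.4 mL = 6 mL total → factor 6/0.6 = 10
Dilution factor through solution 4 = 3.2727 × 13.778 × 15 × 10 = 6763.6
[solution 4] = 0.100 M / 6763.6 = 1.478 × 10^-5 M = 14.8 μM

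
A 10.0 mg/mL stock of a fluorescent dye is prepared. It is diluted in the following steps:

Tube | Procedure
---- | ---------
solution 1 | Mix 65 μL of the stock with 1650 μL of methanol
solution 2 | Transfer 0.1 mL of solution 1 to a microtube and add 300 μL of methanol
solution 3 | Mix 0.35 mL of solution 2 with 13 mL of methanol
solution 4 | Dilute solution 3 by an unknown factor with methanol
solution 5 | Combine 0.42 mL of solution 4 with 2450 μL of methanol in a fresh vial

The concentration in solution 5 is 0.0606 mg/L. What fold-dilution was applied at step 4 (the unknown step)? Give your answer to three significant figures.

Step 1: 65 μL + 1650 μL = 1715 μL total → factor 1715/65 = 26.385
Step 2: 0.1 mL + 300 μL = 0.4 mL total → factor 0.4/0.1 = 4
Step 3: 0.35 mL + 13 mL = 13.35 mL total → factor 13.35/0.35 = 38.143
Step 4: unknown factor x
Step 5: 0.42 mL + 2450 μL = 2.87 mL total → factor 2.87/0.42 = 6.8333
Product of known-step factors = 27508
Overall factor = 10.0 mg/mL / (0.0606 mg/L) = 1.6502 × 10^5
x = 1.6502 × 10^5 / 27508 = 6.00

6.00-fold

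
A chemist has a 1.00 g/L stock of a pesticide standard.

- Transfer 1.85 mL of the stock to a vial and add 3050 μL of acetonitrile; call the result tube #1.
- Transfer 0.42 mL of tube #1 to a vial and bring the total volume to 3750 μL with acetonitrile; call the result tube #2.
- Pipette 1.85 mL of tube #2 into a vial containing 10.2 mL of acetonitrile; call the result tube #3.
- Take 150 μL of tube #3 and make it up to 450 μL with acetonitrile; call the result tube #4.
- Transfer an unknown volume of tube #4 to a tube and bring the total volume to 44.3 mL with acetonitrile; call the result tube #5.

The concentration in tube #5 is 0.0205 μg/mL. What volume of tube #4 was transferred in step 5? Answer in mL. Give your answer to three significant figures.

0.420 mL

Step 1: 1.85 mL + 3050 μL = 4.9 mL total → factor 4.9/1.85 = 2.6486
Step 2: 0.42 mL brought to 3750 μL → factor 3.75/0.42 = 8.9286
Step 3: 1.85 mL + 10.2 mL = 12.05 mL total → factor 12.05/1.85 = 6.5135
Step 4: 150 μL brought to 450 μL → factor 450/150 = 3
Step 5: v brought to 44.3 mL → factor = 44.3 mL/v
Product of known-step factors = 462.11
Overall factor = 1.00 g/L / (0.0205 μg/mL) = 48780
Step-5 factor = 48780 / 462.11 = 105.56
v = 44.3 mL / 105.56 = 0.420 mL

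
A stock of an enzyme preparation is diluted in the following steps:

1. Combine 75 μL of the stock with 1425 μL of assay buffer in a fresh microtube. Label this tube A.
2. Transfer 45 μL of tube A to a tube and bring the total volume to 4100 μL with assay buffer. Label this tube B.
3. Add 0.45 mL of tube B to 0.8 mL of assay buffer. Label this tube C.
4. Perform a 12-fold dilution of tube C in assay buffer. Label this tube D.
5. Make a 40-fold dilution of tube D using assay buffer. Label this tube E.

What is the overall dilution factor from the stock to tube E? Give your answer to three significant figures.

Step 1: 75 μL + 1425 μL = 1500 μL total → factor 1500/75 = 20
Step 2: 45 μL brought to 4100 μL → factor 4100/45 = 91.111
Step 3: 0.45 mL + 0.8 mL = 1.25 mL total → factor 1.25/0.45 = 2.7778
Step 4: 12-fold → factor 12
Step 5: 40-fold → factor 40
Overall dilution factor = 20 × 91.111 × 2.7778 × 12 × 40 = 2.4296 × 10^6

2.43 × 10^6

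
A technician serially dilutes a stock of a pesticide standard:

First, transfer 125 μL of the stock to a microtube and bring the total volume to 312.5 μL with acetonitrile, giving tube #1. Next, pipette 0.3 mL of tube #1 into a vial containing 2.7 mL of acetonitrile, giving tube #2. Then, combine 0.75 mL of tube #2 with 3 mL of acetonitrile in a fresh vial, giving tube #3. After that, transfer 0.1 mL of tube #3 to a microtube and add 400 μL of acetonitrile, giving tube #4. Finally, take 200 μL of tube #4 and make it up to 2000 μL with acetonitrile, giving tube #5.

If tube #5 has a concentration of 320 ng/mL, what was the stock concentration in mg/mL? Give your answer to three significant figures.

2.00 mg/mL

Step 1: 125 μL brought to 312.5 μL → factor 312.5/125 = 2.5
Step 2: 0.3 mL + 2.7 mL = 3 mL total → factor 3/0.3 = 10
Step 3: 0.75 mL + 3 mL = 3.75 mL total → factor 3.75/0.75 = 5
Step 4: 0.1 mL + 400 μL = 0.5 mL total → factor 0.5/0.1 = 5
Step 5: 200 μL brought to 2000 μL → factor 2000/200 = 10
Overall dilution factor = 2.5 × 10 × 5 × 5 × 10 = 6250
Stock = 320 ng/mL × 6250 = 2.000 × 10^6 ng/mL = 2.00 mg/mL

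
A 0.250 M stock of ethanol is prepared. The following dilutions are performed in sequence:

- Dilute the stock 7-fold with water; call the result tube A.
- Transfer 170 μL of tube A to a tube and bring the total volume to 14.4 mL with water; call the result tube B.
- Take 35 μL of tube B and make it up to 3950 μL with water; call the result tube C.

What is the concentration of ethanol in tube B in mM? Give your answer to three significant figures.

0.422 mM

Step 1: 7-fold → factor 7
Step 2: 170 μL brought to 14.4 mL → factor 14400/170 = 84.706
Dilution factor through tube B = 7 × 84.706 = 592.94
[tube B] = 0.250 M / 592.94 = 0.0004216 M = 0.422 mM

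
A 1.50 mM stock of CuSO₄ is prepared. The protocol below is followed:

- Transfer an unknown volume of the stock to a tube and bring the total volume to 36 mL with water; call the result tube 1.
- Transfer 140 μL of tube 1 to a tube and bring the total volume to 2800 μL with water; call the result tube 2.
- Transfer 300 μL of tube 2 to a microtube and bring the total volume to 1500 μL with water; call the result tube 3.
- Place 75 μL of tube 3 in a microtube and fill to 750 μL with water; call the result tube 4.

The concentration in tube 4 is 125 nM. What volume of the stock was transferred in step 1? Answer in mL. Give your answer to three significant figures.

Step 1: v brought to 36 mL → factor = 36 mL/v
Step 2: 140 μL brought to 2800 μL → factor 2800/140 = 20
Step 3: 300 μL brought to 1500 μL → factor 1500/300 = 5
Step 4: 75 μL brought to 750 μL → factor 750/75 = 10
Product of known-step factors = 1000
Overall factor = 1.50 mM / (125 nM) = 12000
Step-1 factor = 12000 / 1000 = 12
v = 36 mL / 12 = 3.00 mL

3.00 mL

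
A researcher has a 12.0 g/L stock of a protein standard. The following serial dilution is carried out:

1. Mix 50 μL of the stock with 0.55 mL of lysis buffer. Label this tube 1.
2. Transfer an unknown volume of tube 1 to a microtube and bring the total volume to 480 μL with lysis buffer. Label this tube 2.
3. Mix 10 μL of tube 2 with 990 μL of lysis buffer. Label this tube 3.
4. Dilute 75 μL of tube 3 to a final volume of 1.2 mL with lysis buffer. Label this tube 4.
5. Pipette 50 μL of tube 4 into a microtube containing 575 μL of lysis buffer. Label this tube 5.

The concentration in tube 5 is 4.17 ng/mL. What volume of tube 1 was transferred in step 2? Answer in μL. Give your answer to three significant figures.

Step 1: 50 μL + 0.55 mL = 600 μL total → factor 600/50 = 12
Step 2: v brought to 480 μL → factor = 480 μL/v
Step 3: 10 μL + 990 μL = 1000 μL total → factor 1000/10 = 100
Step 4: 75 μL brought to 1.2 mL → factor 1200/75 = 16
Step 5: 50 μL + 575 μL = 625 μL total → factor 625/50 = 12.5
Product of known-step factors = 2.4 × 10^5
Overall factor = 12.0 g/L / (4.17 ng/mL) = 2.8777 × 10^6
Step-2 factor = 2.8777 × 10^6 / 2.4 × 10^5 = 11.99
v = 480 μL / 11.99 = 40.0 μL

40.0 μL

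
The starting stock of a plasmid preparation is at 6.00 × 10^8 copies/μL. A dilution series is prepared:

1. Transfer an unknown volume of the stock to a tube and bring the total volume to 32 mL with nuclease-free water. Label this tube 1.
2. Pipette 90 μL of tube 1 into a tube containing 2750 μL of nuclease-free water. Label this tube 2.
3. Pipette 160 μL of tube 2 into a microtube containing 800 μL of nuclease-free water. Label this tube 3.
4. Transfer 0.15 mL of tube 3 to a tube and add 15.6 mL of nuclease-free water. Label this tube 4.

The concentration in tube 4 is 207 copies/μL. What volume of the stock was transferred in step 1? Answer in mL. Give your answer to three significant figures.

0.219 mL

Step 1: v brought to 32 mL → factor = 32 mL/v
Step 2: 90 μL + 2750 μL = 2840 μL total → factor 2840/90 = 31.556
Step 3: 160 μL + 800 μL = 960 μL total → factor 960/160 = 6
Step 4: 0.15 mL + 15.6 mL = 15.75 mL total → factor 15.75/0.15 = 105
Product of known-step factors = 19880
Overall factor = 6.00 × 10^8 copies/μL / (207 copies/μL) = 2.8986 × 10^6
Step-1 factor = 2.8986 × 10^6 / 19880 = 145.8
v = 32 mL / 145.8 = 0.219 mL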